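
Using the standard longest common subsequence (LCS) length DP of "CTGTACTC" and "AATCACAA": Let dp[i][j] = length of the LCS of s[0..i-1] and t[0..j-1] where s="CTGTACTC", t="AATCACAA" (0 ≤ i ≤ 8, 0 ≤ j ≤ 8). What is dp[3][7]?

1

   ''  A  A  T  C  A  C  A  A
''  0  0  0  0  0  0  0  0  0
 C  0  0  0  0  1  1  1  1  1
 T  0  0  0  1  1  1  1  1  1
 G  0  0  0  1  1  1  1  1  1
 T  0  0  0  1  1  1  1  1  1
 A  0  1  1  1  1  2  2  2  2
 C  0  1  1  1  2  2  3  3  3
 T  0  1  1  2  2  2  3  3  3
 C  0  1  1  2  3  3  3  3  3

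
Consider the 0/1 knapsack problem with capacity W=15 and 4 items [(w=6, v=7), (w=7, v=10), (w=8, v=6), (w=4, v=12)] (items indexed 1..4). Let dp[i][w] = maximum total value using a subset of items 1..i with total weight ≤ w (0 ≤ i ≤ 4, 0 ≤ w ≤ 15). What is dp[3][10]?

10

i\w   0   1   2   3   4   5   6   7   8   9  10  11  12  13  14  15
  0   0   0   0   0   0   0   0   0   0   0   0   0   0   0   0   0
  1   0   0   0   0   0   0   7   7   7   7   7   7   7   7   7   7
  2   0   0   0   0   0   0   7  10  10  10  10  10  10  17  17  17
  3   0   0   0   0   0   0   7  10  10  10  10  10  10  17  17  17
  4   0   0   0   0  12  12  12  12  12  12  19  22  22  22  22  22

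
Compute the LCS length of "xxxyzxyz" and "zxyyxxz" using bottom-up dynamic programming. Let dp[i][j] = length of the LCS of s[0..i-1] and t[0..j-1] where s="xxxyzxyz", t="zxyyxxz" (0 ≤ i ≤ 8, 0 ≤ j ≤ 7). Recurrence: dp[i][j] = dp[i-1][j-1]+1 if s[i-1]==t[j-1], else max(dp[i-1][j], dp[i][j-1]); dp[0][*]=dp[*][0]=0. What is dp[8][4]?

   ''  z  x  y  y  x  x  z
''  0  0  0  0  0  0  0  0
 x  0  0  1  1  1  1  1  1
 x  0  0  1  1  1  2  2  2
 x  0  0  1  1  1  2  3  3
 y  0  0  1  2  2  2  3  3
 z  0  1  1  2  2  2  3  4
 x  0  1  2  2  2  3  3  4
 y  0  1  2  3  3  3  3  4
 z  0  1  2  3  3  3  3  4

3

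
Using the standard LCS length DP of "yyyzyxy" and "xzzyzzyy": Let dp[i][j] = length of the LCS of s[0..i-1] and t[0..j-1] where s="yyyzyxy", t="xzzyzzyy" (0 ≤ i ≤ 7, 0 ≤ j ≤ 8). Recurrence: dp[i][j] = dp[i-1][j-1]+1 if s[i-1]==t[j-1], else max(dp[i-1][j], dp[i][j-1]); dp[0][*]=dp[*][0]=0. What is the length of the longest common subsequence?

4

   ''  x  z  z  y  z  z  y  y
''  0  0  0  0  0  0  0  0  0
 y  0  0  0  0  1  1  1  1  1
 y  0  0  0  0  1  1  1  2  2
 y  0  0  0  0  1  1  1  2  3
 z  0  0  1  1  1  2  2  2  3
 y  0  0  1  1  2  2  2  3  3
 x  0  1  1  1  2  2  2  3  3
 y  0  1  1  1  2  2  2  3  4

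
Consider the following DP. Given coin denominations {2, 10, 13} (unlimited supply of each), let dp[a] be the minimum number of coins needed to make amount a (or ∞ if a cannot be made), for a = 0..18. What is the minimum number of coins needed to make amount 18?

 a  0  1  2  3  4  5  6  7  8  9 10 11 12 13 14 15 16 17 18
dp  0  -  1  -  2  -  3  -  4  -  1  -  2  1  3  2  4  3  5
(- denotes ∞ / unreachable)

5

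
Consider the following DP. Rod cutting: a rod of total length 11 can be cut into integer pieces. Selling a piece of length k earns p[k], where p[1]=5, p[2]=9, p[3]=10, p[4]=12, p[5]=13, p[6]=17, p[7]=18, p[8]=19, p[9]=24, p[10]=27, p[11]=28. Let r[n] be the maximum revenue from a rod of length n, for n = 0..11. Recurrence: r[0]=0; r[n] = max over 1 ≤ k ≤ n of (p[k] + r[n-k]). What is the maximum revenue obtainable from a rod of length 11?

   n    0    1    2    3    4    5    6    7    8    9   10   11
r[n]    0    5   10   15   20   25   30   35   40   45   50   55

55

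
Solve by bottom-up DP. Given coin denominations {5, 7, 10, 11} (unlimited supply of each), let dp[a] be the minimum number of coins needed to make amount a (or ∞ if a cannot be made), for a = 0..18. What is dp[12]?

2

 a  0  1  2  3  4  5  6  7  8  9 10 11 12 13 14 15 16 17 18
dp  0  -  -  -  -  1  -  1  -  -  1  1  2  -  2  2  2  2  2
(- denotes ∞ / unreachable)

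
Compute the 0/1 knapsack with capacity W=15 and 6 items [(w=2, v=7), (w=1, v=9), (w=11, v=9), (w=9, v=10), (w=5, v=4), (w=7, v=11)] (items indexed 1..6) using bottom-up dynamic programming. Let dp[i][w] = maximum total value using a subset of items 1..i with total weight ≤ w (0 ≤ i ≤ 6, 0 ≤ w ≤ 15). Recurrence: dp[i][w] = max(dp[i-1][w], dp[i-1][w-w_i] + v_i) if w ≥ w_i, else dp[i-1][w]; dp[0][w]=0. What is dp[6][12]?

27

i\w   0   1   2   3   4   5   6   7   8   9  10  11  12  13  14  15
  0   0   0   0   0   0   0   0   0   0   0   0   0   0   0   0   0
  1   0   0   7   7   7   7   7   7   7   7   7   7   7   7   7   7
  2   0   9   9  16  16  16  16  16  16  16  16  16  16  16  16  16
  3   0   9   9  16  16  16  16  16  16  16  16  16  18  18  25  25
  4   0   9   9  16  16  16  16  16  16  16  19  19  26  26  26  26
  5   0   9   9  16  16  16  16  16  20  20  20  20  26  26  26  26
  6   0   9   9  16  16  16  16  16  20  20  27  27  27  27  27  31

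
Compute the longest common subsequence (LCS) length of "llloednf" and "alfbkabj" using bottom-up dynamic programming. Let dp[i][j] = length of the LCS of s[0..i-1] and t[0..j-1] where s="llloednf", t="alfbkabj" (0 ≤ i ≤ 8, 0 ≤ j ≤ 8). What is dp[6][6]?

1

   ''  a  l  f  b  k  a  b  j
''  0  0  0  0  0  0  0  0  0
 l  0  0  1  1  1  1  1  1  1
 l  0  0  1  1  1  1  1  1  1
 l  0  0  1  1  1  1  1  1  1
 o  0  0  1  1  1  1  1  1  1
 e  0  0  1  1  1  1  1  1  1
 d  0  0  1  1  1  1  1  1  1
 n  0  0  1  1  1  1  1  1  1
 f  0  0  1  2  2  2  2  2  2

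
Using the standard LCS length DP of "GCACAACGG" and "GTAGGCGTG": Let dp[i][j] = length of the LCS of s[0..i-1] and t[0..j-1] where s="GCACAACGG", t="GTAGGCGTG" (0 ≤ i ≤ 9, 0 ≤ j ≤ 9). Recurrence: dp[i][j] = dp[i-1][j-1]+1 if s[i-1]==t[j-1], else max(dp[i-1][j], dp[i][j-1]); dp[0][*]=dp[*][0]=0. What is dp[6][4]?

   ''  G  T  A  G  G  C  G  T  G
''  0  0  0  0  0  0  0  0  0  0
 G  0  1  1  1  1  1  1  1  1  1
 C  0  1  1  1  1  1  2  2  2  2
 A  0  1  1  2  2  2  2  2  2  2
 C  0  1  1  2  2  2  3  3  3  3
 A  0  1  1  2  2  2  3  3  3  3
 A  0  1  1  2  2  2  3  3  3  3
 C  0  1  1  2  2  2  3  3  3  3
 G  0  1  1  2  3  3  3  4  4  4
 G  0  1  1  2  3  4  4  4  4  5

2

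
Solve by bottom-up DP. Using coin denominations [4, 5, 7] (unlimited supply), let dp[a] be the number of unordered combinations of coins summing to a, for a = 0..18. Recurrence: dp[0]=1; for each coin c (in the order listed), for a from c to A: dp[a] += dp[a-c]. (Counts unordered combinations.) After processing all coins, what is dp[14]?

after  coin     0     1     2     3     4     5     6     7     8     9    10    11    12    13    14    15    16    17    18
          4     1     0     0     0     1     0     0     0     1     0     0     0     1     0     0     0     1     0     0
          5     1     0     0     0     1     1     0     0     1     1     1     0     1     1     1     1     1     1     1
          7     1     0     0     0     1     1     0     1     1     1     1     1     2     1     2     2     2     2     2

2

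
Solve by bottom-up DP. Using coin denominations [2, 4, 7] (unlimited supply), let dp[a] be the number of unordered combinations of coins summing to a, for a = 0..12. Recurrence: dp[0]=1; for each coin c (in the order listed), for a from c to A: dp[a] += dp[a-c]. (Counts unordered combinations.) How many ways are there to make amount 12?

4

after  coin     0     1     2     3     4     5     6     7     8     9    10    11    12
          2     1     0     1     0     1     0     1     0     1     0     1     0     1
          4     1     0     1     0     2     0     2     0     3     0     3     0     4
          7     1     0     1     0     2     0     2     1     3     1     3     2     4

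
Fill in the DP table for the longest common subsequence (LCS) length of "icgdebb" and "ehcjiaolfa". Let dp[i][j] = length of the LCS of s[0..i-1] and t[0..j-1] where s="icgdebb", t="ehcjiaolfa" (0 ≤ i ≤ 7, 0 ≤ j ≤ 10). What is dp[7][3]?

1

   ''  e  h  c  j  i  a  o  l  f  a
''  0  0  0  0  0  0  0  0  0  0  0
 i  0  0  0  0  0  1  1  1  1  1  1
 c  0  0  0  1  1  1  1  1  1  1  1
 g  0  0  0  1  1  1  1  1  1  1  1
 d  0  0  0  1  1  1  1  1  1  1  1
 e  0  1  1  1  1  1  1  1  1  1  1
 b  0  1  1  1  1  1  1  1  1  1  1
 b  0  1  1  1  1  1  1  1  1  1  1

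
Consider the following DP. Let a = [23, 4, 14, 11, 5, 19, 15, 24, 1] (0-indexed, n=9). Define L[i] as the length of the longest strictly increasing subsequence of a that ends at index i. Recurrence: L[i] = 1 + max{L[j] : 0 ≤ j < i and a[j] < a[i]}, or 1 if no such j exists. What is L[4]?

   i    0    1    2    3    4    5    6    7    8
a[i]   23    4   14   11    5   19   15   24    1
L[i]    1    1    2    2    2    3    3    4    1

2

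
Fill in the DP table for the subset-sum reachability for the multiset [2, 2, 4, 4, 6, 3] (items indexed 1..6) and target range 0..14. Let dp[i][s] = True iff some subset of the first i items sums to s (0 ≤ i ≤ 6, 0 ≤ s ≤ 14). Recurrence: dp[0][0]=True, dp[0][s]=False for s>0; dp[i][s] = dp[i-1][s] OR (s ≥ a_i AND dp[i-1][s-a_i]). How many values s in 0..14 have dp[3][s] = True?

i\s   0   1   2   3   4   5   6   7   8   9  10  11  12  13  14
  0   T   F   F   F   F   F   F   F   F   F   F   F   F   F   F
  1   T   F   T   F   F   F   F   F   F   F   F   F   F   F   F
  2   T   F   T   F   T   F   F   F   F   F   F   F   F   F   F
  3   T   F   T   F   T   F   T   F   T   F   F   F   F   F   F
  4   T   F   T   F   T   F   T   F   T   F   T   F   T   F   F
  5   T   F   T   F   T   F   T   F   T   F   T   F   T   F   T
  6   T   F   T   T   T   T   T   T   T   T   T   T   T   T   T

5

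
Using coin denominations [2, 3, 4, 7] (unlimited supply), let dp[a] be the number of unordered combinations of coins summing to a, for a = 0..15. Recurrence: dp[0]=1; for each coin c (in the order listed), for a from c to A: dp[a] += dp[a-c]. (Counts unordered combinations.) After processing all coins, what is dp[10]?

6

after  coin     0     1     2     3     4     5     6     7     8     9    10    11    12    13    14    15
          2     1     0     1     0     1     0     1     0     1     0     1     0     1     0     1     0
          3     1     0     1     1     1     1     2     1     2     2     2     2     3     2     3     3
          4     1     0     1     1     2     1     3     2     4     3     5     4     7     5     8     7
          7     1     0     1     1     2     1     3     3     4     4     6     6     8     8    11    11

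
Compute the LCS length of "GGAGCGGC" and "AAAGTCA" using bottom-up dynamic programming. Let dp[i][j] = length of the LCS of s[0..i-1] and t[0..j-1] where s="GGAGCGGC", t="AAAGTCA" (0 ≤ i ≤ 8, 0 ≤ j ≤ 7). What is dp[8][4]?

2

   ''  A  A  A  G  T  C  A
''  0  0  0  0  0  0  0  0
 G  0  0  0  0  1  1  1  1
 G  0  0  0  0  1  1  1  1
 A  0  1  1  1  1  1  1  2
 G  0  1  1  1  2  2  2  2
 C  0  1  1  1  2  2  3  3
 G  0  1  1  1  2  2  3  3
 G  0  1  1  1  2  2  3  3
 C  0  1  1  1  2  2  3  3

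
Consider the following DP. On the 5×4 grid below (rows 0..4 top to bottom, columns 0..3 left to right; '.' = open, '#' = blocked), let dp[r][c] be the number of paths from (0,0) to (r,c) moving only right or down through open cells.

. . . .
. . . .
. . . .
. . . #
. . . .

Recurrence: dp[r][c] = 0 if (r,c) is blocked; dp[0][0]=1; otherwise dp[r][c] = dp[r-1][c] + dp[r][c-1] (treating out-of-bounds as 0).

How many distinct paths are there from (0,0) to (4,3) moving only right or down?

r\c   0   1   2   3
  0   1   1   1   1
  1   1   2   3   4
  2   1   3   6  10
  3   1   4  10   0
  4   1   5  15  15

15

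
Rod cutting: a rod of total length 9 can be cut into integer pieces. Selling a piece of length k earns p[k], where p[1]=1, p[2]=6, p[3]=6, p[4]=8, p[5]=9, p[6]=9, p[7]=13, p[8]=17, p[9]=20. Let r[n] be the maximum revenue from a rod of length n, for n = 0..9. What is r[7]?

   n    0    1    2    3    4    5    6    7    8    9
r[n]    0    1    6    7   12   13   18   19   24   25

19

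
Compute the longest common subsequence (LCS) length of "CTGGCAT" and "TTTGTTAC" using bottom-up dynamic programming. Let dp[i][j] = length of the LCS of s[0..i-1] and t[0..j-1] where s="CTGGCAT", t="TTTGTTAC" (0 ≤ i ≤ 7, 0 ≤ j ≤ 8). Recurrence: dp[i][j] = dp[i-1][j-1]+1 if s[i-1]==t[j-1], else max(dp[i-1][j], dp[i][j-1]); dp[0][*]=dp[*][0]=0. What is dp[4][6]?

   ''  T  T  T  G  T  T  A  C
''  0  0  0  0  0  0  0  0  0
 C  0  0  0  0  0  0  0  0  1
 T  0  1  1  1  1  1  1  1  1
 G  0  1  1  1  2  2  2  2  2
 G  0  1  1  1  2  2  2  2  2
 C  0  1  1  1  2  2  2  2  3
 A  0  1  1  1  2  2  2  3  3
 T  0  1  2  2  2  3  3  3  3

2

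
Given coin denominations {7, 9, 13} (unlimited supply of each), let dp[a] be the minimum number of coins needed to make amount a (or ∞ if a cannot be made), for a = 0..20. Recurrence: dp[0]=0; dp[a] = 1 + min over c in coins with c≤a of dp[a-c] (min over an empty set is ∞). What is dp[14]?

2

 a  0  1  2  3  4  5  6  7  8  9 10 11 12 13 14 15 16 17 18 19 20
dp  0  -  -  -  -  -  -  1  -  1  -  -  -  1  2  -  2  -  2  -  2
(- denotes ∞ / unreachable)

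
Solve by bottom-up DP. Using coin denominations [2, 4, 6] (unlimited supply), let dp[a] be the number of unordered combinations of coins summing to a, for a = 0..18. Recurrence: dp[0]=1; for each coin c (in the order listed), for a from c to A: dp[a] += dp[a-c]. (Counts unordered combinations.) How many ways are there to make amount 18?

12

after  coin     0     1     2     3     4     5     6     7     8     9    10    11    12    13    14    15    16    17    18
          2     1     0     1     0     1     0     1     0     1     0     1     0     1     0     1     0     1     0     1
          4     1     0     1     0     2     0     2     0     3     0     3     0     4     0     4     0     5     0     5
          6     1     0     1     0     2     0     3     0     4     0     5     0     7     0     8     0    10     0    12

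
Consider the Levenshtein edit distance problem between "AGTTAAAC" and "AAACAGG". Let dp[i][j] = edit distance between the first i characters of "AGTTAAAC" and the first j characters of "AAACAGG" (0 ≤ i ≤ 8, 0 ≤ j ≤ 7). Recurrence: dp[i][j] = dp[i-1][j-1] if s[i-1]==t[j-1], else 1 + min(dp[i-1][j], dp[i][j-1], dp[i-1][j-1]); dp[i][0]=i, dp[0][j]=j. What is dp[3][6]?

5

   ''  A  A  A  C  A  G  G
''  0  1  2  3  4  5  6  7
 A  1  0  1  2  3  4  5  6
 G  2  1  1  2  3  4  4  5
 T  3  2  2  2  3  4  5  5
 T  4  3  3  3  3  4  5  6
 A  5  4  3  3  4  3  4  5
 A  6  5  4  3  4  4  4  5
 A  7  6  5  4  4  4  5  5
 C  8  7  6  5  4  5  5  6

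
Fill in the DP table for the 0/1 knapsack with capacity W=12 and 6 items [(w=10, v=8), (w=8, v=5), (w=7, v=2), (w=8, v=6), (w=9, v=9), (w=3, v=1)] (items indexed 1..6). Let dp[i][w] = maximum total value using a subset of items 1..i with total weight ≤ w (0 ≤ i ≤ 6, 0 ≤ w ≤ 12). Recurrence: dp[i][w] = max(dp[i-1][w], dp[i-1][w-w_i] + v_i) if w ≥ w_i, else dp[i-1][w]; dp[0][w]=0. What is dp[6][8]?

i\w   0   1   2   3   4   5   6   7   8   9  10  11  12
  0   0   0   0   0   0   0   0   0   0   0   0   0   0
  1   0   0   0   0   0   0   0   0   0   0   8   8   8
  2   0   0   0   0   0   0   0   0   5   5   8   8   8
  3   0   0   0   0   0   0   0   2   5   5   8   8   8
  4   0   0   0   0   0   0   0   2   6   6   8   8   8
  5   0   0   0   0   0   0   0   2   6   9   9   9   9
  6   0   0   0   1   1   1   1   2   6   9   9   9  10

6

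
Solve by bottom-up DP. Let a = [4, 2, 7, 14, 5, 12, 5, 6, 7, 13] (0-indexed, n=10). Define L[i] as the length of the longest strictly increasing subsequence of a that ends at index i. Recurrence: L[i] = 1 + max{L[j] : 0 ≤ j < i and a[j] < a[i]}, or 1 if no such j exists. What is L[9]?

   i    0    1    2    3    4    5    6    7    8    9
a[i]    4    2    7   14    5   12    5    6    7   13
L[i]    1    1    2    3    2    3    2    3    4    5

5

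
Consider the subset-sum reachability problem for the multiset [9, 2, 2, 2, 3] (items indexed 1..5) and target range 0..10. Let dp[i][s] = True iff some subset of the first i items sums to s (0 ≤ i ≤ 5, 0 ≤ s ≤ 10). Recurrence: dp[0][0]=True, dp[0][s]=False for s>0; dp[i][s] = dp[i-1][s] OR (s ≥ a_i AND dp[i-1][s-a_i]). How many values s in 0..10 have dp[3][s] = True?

i\s   0   1   2   3   4   5   6   7   8   9  10
  0   T   F   F   F   F   F   F   F   F   F   F
  1   T   F   F   F   F   F   F   F   F   T   F
  2   T   F   T   F   F   F   F   F   F   T   F
  3   T   F   T   F   T   F   F   F   F   T   F
  4   T   F   T   F   T   F   T   F   F   T   F
  5   T   F   T   T   T   T   T   T   F   T   F

4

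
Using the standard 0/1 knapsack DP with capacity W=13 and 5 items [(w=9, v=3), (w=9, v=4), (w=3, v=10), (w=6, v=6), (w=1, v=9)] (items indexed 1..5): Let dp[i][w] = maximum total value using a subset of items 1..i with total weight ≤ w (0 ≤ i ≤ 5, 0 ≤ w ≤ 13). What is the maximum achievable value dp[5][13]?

25

i\w   0   1   2   3   4   5   6   7   8   9  10  11  12  13
  0   0   0   0   0   0   0   0   0   0   0   0   0   0   0
  1   0   0   0   0   0   0   0   0   0   3   3   3   3   3
  2   0   0   0   0   0   0   0   0   0   4   4   4   4   4
  3   0   0   0  10  10  10  10  10  10  10  10  10  14  14
  4   0   0   0  10  10  10  10  10  10  16  16  16  16  16
  5   0   9   9  10  19  19  19  19  19  19  25  25  25  25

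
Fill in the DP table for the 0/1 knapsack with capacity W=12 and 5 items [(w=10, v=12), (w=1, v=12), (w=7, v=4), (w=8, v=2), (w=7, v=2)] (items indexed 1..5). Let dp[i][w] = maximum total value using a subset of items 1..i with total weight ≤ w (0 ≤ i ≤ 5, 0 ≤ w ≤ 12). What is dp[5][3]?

i\w   0   1   2   3   4   5   6   7   8   9  10  11  12
  0   0   0   0   0   0   0   0   0   0   0   0   0   0
  1   0   0   0   0   0   0   0   0   0   0  12  12  12
  2   0  12  12  12  12  12  12  12  12  12  12  24  24
  3   0  12  12  12  12  12  12  12  16  16  16  24  24
  4   0  12  12  12  12  12  12  12  16  16  16  24  24
  5   0  12  12  12  12  12  12  12  16  16  16  24  24

12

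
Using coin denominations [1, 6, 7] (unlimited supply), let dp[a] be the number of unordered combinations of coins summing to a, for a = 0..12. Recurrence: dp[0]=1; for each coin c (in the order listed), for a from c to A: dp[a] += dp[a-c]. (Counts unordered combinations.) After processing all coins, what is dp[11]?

3

after  coin     0     1     2     3     4     5     6     7     8     9    10    11    12
          1     1     1     1     1     1     1     1     1     1     1     1     1     1
          6     1     1     1     1     1     1     2     2     2     2     2     2     3
          7     1     1     1     1     1     1     2     3     3     3     3     3     4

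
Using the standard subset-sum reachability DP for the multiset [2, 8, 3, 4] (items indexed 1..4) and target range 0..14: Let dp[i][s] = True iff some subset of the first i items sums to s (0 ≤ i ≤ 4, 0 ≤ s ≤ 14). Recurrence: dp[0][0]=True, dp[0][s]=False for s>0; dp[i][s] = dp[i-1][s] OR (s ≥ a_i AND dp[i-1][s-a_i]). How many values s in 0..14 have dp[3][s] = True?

i\s   0   1   2   3   4   5   6   7   8   9  10  11  12  13  14
  0   T   F   F   F   F   F   F   F   F   F   F   F   F   F   F
  1   T   F   T   F   F   F   F   F   F   F   F   F   F   F   F
  2   T   F   T   F   F   F   F   F   T   F   T   F   F   F   F
  3   T   F   T   T   F   T   F   F   T   F   T   T   F   T   F
  4   T   F   T   T   T   T   T   T   T   T   T   T   T   T   T

8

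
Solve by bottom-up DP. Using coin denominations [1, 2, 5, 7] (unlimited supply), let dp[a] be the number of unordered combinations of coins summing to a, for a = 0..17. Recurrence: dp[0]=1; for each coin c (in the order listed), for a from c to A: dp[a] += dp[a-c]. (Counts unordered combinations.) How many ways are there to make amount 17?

after  coin     0     1     2     3     4     5     6     7     8     9    10    11    12    13    14    15    16    17
          1     1     1     1     1     1     1     1     1     1     1     1     1     1     1     1     1     1     1
          2     1     1     2     2     3     3     4     4     5     5     6     6     7     7     8     8     9     9
          5     1     1     2     2     3     4     5     6     7     8    10    11    13    14    16    18    20    22
          7     1     1     2     2     3     4     5     7     8    10    12    14    17    19    23    26    30    34

34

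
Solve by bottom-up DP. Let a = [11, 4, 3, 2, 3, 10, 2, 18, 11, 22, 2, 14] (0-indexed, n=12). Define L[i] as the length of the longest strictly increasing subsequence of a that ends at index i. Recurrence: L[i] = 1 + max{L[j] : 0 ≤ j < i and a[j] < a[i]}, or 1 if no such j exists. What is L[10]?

1

   i    0    1    2    3    4    5    6    7    8    9   10   11
a[i]   11    4    3    2    3   10    2   18   11   22    2   14
L[i]    1    1    1    1    2    3    1    4    4    5    1    5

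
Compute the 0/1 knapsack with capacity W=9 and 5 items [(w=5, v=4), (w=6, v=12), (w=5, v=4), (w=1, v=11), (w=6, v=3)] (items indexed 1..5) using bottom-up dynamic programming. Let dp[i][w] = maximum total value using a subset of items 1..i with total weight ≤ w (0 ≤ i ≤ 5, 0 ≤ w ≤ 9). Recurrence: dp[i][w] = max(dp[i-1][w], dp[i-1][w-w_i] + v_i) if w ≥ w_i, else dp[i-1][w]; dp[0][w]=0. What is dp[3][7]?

i\w   0   1   2   3   4   5   6   7   8   9
  0   0   0   0   0   0   0   0   0   0   0
  1   0   0   0   0   0   4   4   4   4   4
  2   0   0   0   0   0   4  12  12  12  12
  3   0   0   0   0   0   4  12  12  12  12
  4   0  11  11  11  11  11  15  23  23  23
  5   0  11  11  11  11  11  15  23  23  23

12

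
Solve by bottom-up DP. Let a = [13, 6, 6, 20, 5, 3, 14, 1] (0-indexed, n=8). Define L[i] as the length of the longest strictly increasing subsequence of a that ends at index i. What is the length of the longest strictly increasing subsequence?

   i    0    1    2    3    4    5    6    7
a[i]   13    6    6   20    5    3   14    1
L[i]    1    1    1    2    1    1    2    1

2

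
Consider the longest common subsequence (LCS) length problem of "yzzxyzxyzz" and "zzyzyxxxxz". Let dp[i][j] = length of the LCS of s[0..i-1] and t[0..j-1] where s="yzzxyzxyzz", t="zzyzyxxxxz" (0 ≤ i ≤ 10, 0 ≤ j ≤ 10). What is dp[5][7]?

   ''  z  z  y  z  y  x  x  x  x  z
''  0  0  0  0  0  0  0  0  0  0  0
 y  0  0  0  1  1  1  1  1  1  1  1
 z  0  1  1  1  2  2  2  2  2  2  2
 z  0  1  2  2  2  2  2  2  2  2  3
 x  0  1  2  2  2  2  3  3  3  3  3
 y  0  1  2  3  3  3  3  3  3  3  3
 z  0  1  2  3  4  4  4  4  4  4  4
 x  0  1  2  3  4  4  5  5  5  5  5
 y  0  1  2  3  4  5  5  5  5  5  5
 z  0  1  2  3  4  5  5  5  5  5  6
 z  0  1  2  3  4  5  5  5  5  5  6

3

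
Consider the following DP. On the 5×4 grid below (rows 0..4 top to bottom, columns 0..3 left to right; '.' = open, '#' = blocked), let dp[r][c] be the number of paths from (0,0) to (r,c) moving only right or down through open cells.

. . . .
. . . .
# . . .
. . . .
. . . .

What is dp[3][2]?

7

r\c   0   1   2   3
  0   1   1   1   1
  1   1   2   3   4
  2   0   2   5   9
  3   0   2   7  16
  4   0   2   9  25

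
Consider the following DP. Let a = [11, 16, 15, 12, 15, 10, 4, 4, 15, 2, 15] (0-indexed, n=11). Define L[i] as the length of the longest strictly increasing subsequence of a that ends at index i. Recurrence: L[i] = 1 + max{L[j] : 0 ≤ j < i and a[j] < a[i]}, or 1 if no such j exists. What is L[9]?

   i    0    1    2    3    4    5    6    7    8    9   10
a[i]   11   16   15   12   15   10    4    4   15    2   15
L[i]    1    2    2    2    3    1    1    1    3    1    3

1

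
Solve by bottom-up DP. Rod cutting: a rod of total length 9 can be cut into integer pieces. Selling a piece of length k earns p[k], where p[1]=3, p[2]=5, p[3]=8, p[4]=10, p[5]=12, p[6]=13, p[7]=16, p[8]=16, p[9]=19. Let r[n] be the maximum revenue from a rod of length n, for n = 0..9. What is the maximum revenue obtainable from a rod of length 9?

   n    0    1    2    3    4    5    6    7    8    9
r[n]    0    3    6    9   12   15   18   21   24   27

27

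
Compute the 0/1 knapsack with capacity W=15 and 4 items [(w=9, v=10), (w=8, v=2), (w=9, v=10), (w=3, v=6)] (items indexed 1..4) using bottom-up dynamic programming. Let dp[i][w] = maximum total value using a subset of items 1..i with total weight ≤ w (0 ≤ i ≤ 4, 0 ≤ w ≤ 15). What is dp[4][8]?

i\w   0   1   2   3   4   5   6   7   8   9  10  11  12  13  14  15
  0   0   0   0   0   0   0   0   0   0   0   0   0   0   0   0   0
  1   0   0   0   0   0   0   0   0   0  10  10  10  10  10  10  10
  2   0   0   0   0   0   0   0   0   2  10  10  10  10  10  10  10
  3   0   0   0   0   0   0   0   0   2  10  10  10  10  10  10  10
  4   0   0   0   6   6   6   6   6   6  10  10  10  16  16  16  16

6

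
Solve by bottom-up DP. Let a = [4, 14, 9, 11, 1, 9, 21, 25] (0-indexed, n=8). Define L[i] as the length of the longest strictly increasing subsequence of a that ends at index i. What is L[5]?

   i    0    1    2    3    4    5    6    7
a[i]    4   14    9   11    1    9   21   25
L[i]    1    2    2    3    1    2    4    5

2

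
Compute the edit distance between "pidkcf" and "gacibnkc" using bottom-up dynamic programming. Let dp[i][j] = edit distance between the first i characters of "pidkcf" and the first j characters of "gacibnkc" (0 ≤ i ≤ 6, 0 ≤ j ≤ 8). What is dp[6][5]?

   ''  g  a  c  i  b  n  k  c
''  0  1  2  3  4  5  6  7  8
 p  1  1  2  3  4  5  6  7  8
 i  2  2  2  3  3  4  5  6  7
 d  3  3  3  3  4  4  5  6  7
 k  4  4  4  4  4  5  5  5  6
 c  5  5  5  4  5  5  6  6  5
 f  6  6  6  5  5  6  6  7  6

6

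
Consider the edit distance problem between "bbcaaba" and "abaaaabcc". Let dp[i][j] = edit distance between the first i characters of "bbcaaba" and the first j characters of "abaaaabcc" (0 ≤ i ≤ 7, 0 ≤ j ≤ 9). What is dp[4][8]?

   ''  a  b  a  a  a  a  b  c  c
''  0  1  2  3  4  5  6  7  8  9
 b  1  1  1  2  3  4  5  6  7  8
 b  2  2  1  2  3  4  5  5  6  7
 c  3  3  2  2  3  4  5  6  5  6
 a  4  3  3  2  2  3  4  5  6  6
 a  5  4  4  3  2  2  3  4  5  6
 b  6  5  4  4  3  3  3  3  4  5
 a  7  6  5  4  4  3  3  4  4  5

6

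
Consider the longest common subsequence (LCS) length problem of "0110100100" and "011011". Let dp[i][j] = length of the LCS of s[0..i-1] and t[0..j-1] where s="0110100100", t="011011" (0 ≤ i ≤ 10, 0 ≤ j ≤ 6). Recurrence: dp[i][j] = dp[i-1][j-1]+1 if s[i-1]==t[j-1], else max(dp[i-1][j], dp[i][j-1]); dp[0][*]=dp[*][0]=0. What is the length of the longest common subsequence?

6

   ''  0  1  1  0  1  1
''  0  0  0  0  0  0  0
 0  0  1  1  1  1  1  1
 1  0  1  2  2  2  2  2
 1  0  1  2  3  3  3  3
 0  0  1  2  3  4  4  4
 1  0  1  2  3  4  5  5
 0  0  1  2  3  4  5  5
 0  0  1  2  3  4  5  5
 1  0  1  2  3  4  5  6
 0  0  1  2  3  4  5  6
 0  0  1  2  3  4  5  6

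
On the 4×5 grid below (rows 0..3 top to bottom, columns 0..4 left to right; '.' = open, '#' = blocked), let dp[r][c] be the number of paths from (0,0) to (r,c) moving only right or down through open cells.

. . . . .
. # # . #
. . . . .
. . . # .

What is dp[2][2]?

1

r\c   0   1   2   3   4
  0   1   1   1   1   1
  1   1   0   0   1   0
  2   1   1   1   2   2
  3   1   2   3   0   2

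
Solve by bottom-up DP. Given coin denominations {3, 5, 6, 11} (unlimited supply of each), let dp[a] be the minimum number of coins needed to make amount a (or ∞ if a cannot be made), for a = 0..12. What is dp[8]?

2

 a  0  1  2  3  4  5  6  7  8  9 10 11 12
dp  0  -  -  1  -  1  1  -  2  2  2  1  2
(- denotes ∞ / unreachable)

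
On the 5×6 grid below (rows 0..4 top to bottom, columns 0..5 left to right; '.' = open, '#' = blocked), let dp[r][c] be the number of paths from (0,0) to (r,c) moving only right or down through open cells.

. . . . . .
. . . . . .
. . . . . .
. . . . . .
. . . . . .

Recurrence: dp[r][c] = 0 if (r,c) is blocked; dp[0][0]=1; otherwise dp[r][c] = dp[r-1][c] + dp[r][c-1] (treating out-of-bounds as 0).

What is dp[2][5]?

r\c   0   1   2   3   4   5
  0   1   1   1   1   1   1
  1   1   2   3   4   5   6
  2   1   3   6  10  15  21
  3   1   4  10  20  35  56
  4   1   5  15  35  70 126

21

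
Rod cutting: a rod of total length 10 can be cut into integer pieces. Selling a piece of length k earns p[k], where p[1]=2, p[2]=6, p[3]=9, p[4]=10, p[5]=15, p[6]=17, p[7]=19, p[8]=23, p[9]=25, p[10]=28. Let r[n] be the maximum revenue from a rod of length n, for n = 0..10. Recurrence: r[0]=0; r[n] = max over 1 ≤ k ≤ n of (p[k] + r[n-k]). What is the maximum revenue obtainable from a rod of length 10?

30

   n    0    1    2    3    4    5    6    7    8    9   10
r[n]    0    2    6    9   12   15   18   21   24   27   30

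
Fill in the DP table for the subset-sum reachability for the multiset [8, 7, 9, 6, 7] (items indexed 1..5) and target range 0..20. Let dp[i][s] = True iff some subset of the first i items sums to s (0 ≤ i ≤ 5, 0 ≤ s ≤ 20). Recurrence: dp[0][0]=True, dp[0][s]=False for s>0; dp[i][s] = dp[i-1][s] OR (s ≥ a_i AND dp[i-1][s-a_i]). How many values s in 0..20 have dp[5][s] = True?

i\s   0   1   2   3   4   5   6   7   8   9  10  11  12  13  14  15  16  17  18  19  20
  0   T   F   F   F   F   F   F   F   F   F   F   F   F   F   F   F   F   F   F   F   F
  1   T   F   F   F   F   F   F   F   T   F   F   F   F   F   F   F   F   F   F   F   F
  2   T   F   F   F   F   F   F   T   T   F   F   F   F   F   F   T   F   F   F   F   F
  3   T   F   F   F   F   F   F   T   T   T   F   F   F   F   F   T   T   T   F   F   F
  4   T   F   F   F   F   F   T   T   T   T   F   F   F   T   T   T   T   T   F   F   F
  5   T   F   F   F   F   F   T   T   T   T   F   F   F   T   T   T   T   T   F   F   T

11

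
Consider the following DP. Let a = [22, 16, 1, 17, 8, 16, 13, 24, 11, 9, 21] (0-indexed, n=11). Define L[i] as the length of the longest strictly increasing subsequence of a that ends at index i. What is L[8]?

3

   i    0    1    2    3    4    5    6    7    8    9   10
a[i]   22   16    1   17    8   16   13   24   11    9   21
L[i]    1    1    1    2    2    3    3    4    3    3    4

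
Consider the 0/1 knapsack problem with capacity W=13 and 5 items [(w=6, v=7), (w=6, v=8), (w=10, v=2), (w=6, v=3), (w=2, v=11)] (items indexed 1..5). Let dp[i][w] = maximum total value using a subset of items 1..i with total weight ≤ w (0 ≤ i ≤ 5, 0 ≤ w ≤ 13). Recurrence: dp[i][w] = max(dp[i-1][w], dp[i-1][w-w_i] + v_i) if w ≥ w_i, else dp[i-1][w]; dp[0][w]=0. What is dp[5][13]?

19

i\w   0   1   2   3   4   5   6   7   8   9  10  11  12  13
  0   0   0   0   0   0   0   0   0   0   0   0   0   0   0
  1   0   0   0   0   0   0   7   7   7   7   7   7   7   7
  2   0   0   0   0   0   0   8   8   8   8   8   8  15  15
  3   0   0   0   0   0   0   8   8   8   8   8   8  15  15
  4   0   0   0   0   0   0   8   8   8   8   8   8  15  15
  5   0   0  11  11  11  11  11  11  19  19  19  19  19  19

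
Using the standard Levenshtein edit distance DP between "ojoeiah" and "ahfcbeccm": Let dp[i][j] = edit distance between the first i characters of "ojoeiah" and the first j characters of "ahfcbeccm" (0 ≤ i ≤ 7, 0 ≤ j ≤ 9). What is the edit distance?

   ''  a  h  f  c  b  e  c  c  m
''  0  1  2  3  4  5  6  7  8  9
 o  1  1  2  3  4  5  6  7  8  9
 j  2  2  2  3  4  5  6  7  8  9
 o  3  3  3  3  4  5  6  7  8  9
 e  4  4  4  4  4  5  5  6  7  8
 i  5  5  5  5  5  5  6  6  7  8
 a  6  5  6  6  6  6  6  7  7  8
 h  7  6  5  6  7  7  7  7  8  8

8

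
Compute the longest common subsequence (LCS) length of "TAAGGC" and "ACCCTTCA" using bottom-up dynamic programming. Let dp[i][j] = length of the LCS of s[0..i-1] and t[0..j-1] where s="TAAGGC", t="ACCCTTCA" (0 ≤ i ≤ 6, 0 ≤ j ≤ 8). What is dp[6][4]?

2

   ''  A  C  C  C  T  T  C  A
''  0  0  0  0  0  0  0  0  0
 T  0  0  0  0  0  1  1  1  1
 A  0  1  1  1  1  1  1  1  2
 A  0  1  1  1  1  1  1  1  2
 G  0  1  1  1  1  1  1  1  2
 G  0  1  1  1  1  1  1  1  2
 C  0  1  2  2  2  2  2  2  2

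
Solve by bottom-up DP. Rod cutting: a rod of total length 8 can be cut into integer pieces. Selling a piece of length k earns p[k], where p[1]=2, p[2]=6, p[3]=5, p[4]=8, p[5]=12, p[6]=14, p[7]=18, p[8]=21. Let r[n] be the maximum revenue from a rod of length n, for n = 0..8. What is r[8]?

   n    0    1    2    3    4    5    6    7    8
r[n]    0    2    6    8   12   14   18   20   24

24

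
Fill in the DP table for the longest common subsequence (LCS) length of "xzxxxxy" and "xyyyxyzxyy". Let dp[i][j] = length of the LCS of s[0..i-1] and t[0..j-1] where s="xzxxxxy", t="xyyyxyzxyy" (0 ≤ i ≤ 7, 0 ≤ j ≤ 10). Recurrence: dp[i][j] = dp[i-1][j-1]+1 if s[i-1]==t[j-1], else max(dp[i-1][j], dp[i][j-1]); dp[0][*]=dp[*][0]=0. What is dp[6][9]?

   ''  x  y  y  y  x  y  z  x  y  y
''  0  0  0  0  0  0  0  0  0  0  0
 x  0  1  1  1  1  1  1  1  1  1  1
 z  0  1  1  1  1  1  1  2  2  2  2
 x  0  1  1  1  1  2  2  2  3  3  3
 x  0  1  1  1  1  2  2  2  3  3  3
 x  0  1  1  1  1  2  2  2  3  3  3
 x  0  1  1  1  1  2  2  2  3  3  3
 y  0  1  2  2  2  2  3  3  3  4  4

3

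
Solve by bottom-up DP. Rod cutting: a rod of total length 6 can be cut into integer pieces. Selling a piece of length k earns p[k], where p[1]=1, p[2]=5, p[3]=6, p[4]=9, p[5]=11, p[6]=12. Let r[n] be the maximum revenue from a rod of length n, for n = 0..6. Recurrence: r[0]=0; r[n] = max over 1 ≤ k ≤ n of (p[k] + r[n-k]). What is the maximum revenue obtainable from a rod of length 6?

   n    0    1    2    3    4    5    6
r[n]    0    1    5    6   10   11   15

15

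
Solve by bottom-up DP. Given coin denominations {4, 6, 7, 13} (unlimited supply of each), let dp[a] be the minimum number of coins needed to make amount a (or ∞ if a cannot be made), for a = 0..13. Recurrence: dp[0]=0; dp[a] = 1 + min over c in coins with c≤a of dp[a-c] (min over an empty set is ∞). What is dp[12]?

2

 a  0  1  2  3  4  5  6  7  8  9 10 11 12 13
dp  0  -  -  -  1  -  1  1  2  -  2  2  2  1
(- denotes ∞ / unreachable)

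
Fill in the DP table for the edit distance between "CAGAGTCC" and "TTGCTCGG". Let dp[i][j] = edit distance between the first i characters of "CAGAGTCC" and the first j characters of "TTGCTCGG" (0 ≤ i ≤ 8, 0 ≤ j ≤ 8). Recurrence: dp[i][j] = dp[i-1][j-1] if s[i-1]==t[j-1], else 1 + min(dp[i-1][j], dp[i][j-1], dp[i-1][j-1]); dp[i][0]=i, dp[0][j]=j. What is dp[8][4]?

   ''  T  T  G  C  T  C  G  G
''  0  1  2  3  4  5  6  7  8
 C  1  1  2  3  3  4  5  6  7
 A  2  2  2  3  4  4  5  6  7
 G  3  3  3  2  3  4  5  5  6
 A  4  4  4  3  3  4  5  6  6
 G  5  5  5  4  4  4  5  5  6
 T  6  5  5  5  5  4  5  6  6
 C  7  6  6  6  5  5  4  5  6
 C  8  7  7  7  6  6  5  5  6

6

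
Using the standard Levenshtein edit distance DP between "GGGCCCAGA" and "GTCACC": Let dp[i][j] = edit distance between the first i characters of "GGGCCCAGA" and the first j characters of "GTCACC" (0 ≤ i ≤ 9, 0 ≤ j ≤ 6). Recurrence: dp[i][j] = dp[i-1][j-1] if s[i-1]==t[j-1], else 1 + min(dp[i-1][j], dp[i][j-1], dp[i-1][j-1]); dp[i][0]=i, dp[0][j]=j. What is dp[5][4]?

3

   ''  G  T  C  A  C  C
''  0  1  2  3  4  5  6
 G  1  0  1  2  3  4  5
 G  2  1  1  2  3  4  5
 G  3  2  2  2  3  4  5
 C  4  3  3  2  3  3  4
 C  5  4  4  3  3  3  3
 C  6  5  5  4  4  3  3
 A  7  6  6  5  4  4  4
 G  8  7  7  6  5  5  5
 A  9  8  8  7  6  6  6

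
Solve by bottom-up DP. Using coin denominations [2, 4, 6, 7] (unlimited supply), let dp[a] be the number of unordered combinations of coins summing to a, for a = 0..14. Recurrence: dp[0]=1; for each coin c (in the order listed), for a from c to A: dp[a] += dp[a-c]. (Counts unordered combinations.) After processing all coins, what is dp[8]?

after  coin     0     1     2     3     4     5     6     7     8     9    10    11    12    13    14
          2     1     0     1     0     1     0     1     0     1     0     1     0     1     0     1
          4     1     0     1     0     2     0     2     0     3     0     3     0     4     0     4
          6     1     0     1     0     2     0     3     0     4     0     5     0     7     0     8
          7     1     0     1     0     2     0     3     1     4     1     5     2     7     3     9

4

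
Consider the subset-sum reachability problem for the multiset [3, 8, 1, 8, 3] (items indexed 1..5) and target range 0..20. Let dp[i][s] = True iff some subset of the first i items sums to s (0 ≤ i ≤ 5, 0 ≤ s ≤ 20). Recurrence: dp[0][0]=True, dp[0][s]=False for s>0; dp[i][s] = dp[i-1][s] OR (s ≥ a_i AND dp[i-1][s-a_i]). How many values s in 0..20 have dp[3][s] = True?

8

i\s   0   1   2   3   4   5   6   7   8   9  10  11  12  13  14  15  16  17  18  19  20
  0   T   F   F   F   F   F   F   F   F   F   F   F   F   F   F   F   F   F   F   F   F
  1   T   F   F   T   F   F   F   F   F   F   F   F   F   F   F   F   F   F   F   F   F
  2   T   F   F   T   F   F   F   F   T   F   F   T   F   F   F   F   F   F   F   F   F
  3   T   T   F   T   T   F   F   F   T   T   F   T   T   F   F   F   F   F   F   F   F
  4   T   T   F   T   T   F   F   F   T   T   F   T   T   F   F   F   T   T   F   T   T
  5   T   T   F   T   T   F   T   T   T   T   F   T   T   F   T   T   T   T   F   T   T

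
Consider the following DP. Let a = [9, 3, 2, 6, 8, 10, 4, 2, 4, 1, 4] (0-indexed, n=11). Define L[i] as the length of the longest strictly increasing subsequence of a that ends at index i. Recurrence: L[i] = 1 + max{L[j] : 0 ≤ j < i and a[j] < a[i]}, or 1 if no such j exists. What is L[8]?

2

   i    0    1    2    3    4    5    6    7    8    9   10
a[i]    9    3    2    6    8   10    4    2    4    1    4
L[i]    1    1    1    2    3    4    2    1    2    1    2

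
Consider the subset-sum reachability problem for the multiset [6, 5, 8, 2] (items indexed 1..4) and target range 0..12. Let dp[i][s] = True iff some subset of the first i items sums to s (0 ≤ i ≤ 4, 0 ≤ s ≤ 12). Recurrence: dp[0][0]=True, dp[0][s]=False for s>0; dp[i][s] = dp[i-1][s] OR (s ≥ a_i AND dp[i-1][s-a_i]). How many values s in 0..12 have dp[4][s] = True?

8

i\s   0   1   2   3   4   5   6   7   8   9  10  11  12
  0   T   F   F   F   F   F   F   F   F   F   F   F   F
  1   T   F   F   F   F   F   T   F   F   F   F   F   F
  2   T   F   F   F   F   T   T   F   F   F   F   T   F
  3   T   F   F   F   F   T   T   F   T   F   F   T   F
  4   T   F   T   F   F   T   T   T   T   F   T   T   F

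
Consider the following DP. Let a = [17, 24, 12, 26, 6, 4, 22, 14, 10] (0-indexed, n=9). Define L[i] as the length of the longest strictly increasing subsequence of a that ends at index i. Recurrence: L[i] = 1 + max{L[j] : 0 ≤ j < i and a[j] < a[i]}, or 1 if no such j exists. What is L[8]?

   i    0    1    2    3    4    5    6    7    8
a[i]   17   24   12   26    6    4   22   14   10
L[i]    1    2    1    3    1    1    2    2    2

2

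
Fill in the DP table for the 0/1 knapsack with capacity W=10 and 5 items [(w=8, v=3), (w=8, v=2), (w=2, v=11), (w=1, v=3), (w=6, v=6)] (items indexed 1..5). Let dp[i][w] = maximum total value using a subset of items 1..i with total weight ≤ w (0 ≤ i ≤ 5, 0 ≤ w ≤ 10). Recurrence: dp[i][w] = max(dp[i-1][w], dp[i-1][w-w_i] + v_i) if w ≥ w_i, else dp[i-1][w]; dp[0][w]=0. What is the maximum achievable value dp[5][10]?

i\w   0   1   2   3   4   5   6   7   8   9  10
  0   0   0   0   0   0   0   0   0   0   0   0
  1   0   0   0   0   0   0   0   0   3   3   3
  2   0   0   0   0   0   0   0   0   3   3   3
  3   0   0  11  11  11  11  11  11  11  11  14
  4   0   3  11  14  14  14  14  14  14  14  14
  5   0   3  11  14  14  14  14  14  17  20  20

20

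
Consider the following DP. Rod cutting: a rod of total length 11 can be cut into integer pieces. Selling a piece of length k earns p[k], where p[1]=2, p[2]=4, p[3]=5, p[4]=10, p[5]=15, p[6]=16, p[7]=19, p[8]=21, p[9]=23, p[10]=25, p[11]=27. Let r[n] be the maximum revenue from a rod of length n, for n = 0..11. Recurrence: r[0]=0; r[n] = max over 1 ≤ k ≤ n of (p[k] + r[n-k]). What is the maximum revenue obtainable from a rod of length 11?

   n    0    1    2    3    4    5    6    7    8    9   10   11
r[n]    0    2    4    6   10   15   17   19   21   25   30   32

32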